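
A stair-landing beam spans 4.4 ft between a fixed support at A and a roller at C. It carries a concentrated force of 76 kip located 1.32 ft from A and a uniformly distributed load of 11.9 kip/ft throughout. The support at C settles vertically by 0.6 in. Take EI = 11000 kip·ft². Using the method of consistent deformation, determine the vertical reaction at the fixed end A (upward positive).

Take the reaction at C as the redundant and release it; the primary structure is a cantilever fixed at A.
Downward deflection at the released point C due to the loads:
  point load 76 at a = 1.32: Pa²(3L − a)/(6EI) = 262.2/EI
  UDL 11.9: wL⁴/(8EI) = 557.5/EI
  δ_0 = 819.7/EI
Tip deflection under a unit load at C: L³/(3EI) = 28.39/EI.
With EI = 11000 kip·ft²: δ_0 = 0.074521 ft and δ_{CC} = 0.002581 ft/kip.
Compatibility — the beam at C must follow the support down by 0.05 ft: δ_0 − R_C·δ_{CC} = 0.05, so R_C = (0.074521 − 0.05)/0.002581 = 9.499 kip.
Vertical equilibrium: R_A = ΣP − R_C = 128.4 − 9.499 = 118.9 kip.

R_A = 118.9 kip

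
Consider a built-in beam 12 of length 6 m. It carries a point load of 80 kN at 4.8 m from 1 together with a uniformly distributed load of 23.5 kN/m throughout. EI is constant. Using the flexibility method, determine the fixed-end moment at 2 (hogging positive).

Take the two fixed-end moments M_1, M_2 as redundants; the released structure is the simple span 12.
On the primary (simply-supported) span, the end slopes from the loading are:
  at 1: point load 80 at a = 4.8: Pab(L + b)/(6LEI) = 92.16/EI
  at 2: point load 80 at a = 4.8: Pab(L + a)/(6LEI) = 138.2/EI
  at 1: UDL 23.5: wL³/(24EI) = 211.5/EI
  at 2: UDL 23.5: wL³/(24EI) = 211.5/EI
  θ_10 = 303.7/EI,  θ_20 = 349.7/EI
Flexibility coefficients: a unit moment at one end gives L/(3EI) there and L/(6EI) at the far end, so f₁₁ = f₂₂ = 2/EI and f₁₂ = f₂₁ = 1/EI.
Compatibility — zero rotation at each built-in end:
  2 M_1 + 1 M_2 = 303.7
  1 M_1 + 2 M_2 = 349.7
Solving the pair gives M_1 = 85.86 kN·m and M_2 = 131.9 kN·m (hogging).

M_2 = 131.9 kN·m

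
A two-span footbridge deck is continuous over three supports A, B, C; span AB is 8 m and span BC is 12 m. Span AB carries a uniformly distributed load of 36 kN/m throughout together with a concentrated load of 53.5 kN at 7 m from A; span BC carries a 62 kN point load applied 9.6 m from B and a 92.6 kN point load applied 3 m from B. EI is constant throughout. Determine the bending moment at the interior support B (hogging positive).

Insert a hinge at B; M_B is the redundant, and each span becomes simply supported.
Rotations at B on the released spans (each span's end-slope, ×1/EI):
  span AB: UDL 36: wL³/(24EI) = 768/EI
  span AB: point load 53.5 at a = 7: Pab(L + a)/(6LEI) = 117/EI
  span BC: point load 62 at a = 9.6: Pab(L + b)/(6LEI) = 285.7/EI
  span BC: point load 92.6 at a = 3: Pab(L + b)/(6LEI) = 729.2/EI
  relative rotation θ_0 = (885 + 1015)/EI = 1900/EI
A unit hogging moment at B produces rotation L₁/(3EI) + L₂/(3EI) = 6.667/EI.
Compatibility: M_B·(L₁+L₂)/(3EI) = θ_0, giving M_B = 285 kN·m (hogging).

M_B = 285 kN·m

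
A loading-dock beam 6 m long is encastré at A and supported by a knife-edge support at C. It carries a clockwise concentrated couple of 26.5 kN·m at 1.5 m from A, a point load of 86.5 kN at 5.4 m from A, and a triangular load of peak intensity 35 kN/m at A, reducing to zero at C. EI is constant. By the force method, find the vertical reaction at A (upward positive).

R_A = 94.03 kN

Choose R_C as the redundant. The primary structure is the cantilever fixed at A.
Deflection at C on the released cantilever, summing each load's contribution:
  clockwise couple 26.5 at a = 1.5: M₀a(2L − a)/(2EI) = 208.7/EI
  point load 86.5 at a = 5.4: Pa²(3L − a)/(6EI) = 5297/EI
  triangular load, peak 35 at the fixed end: w₀L⁴/(30EI) = 1512/EI
  δ_0 = 7018/EI
Tip deflection under a unit load at C: L³/(3EI) = 72/EI.
Compatibility at C: δ_0 − R_C·δ_{CC} = 0, so R_C = 7018/72 = 97.47 kN.
Vertical equilibrium: R_A = ΣP − R_C = 191.5 − 97.47 = 94.03 kN.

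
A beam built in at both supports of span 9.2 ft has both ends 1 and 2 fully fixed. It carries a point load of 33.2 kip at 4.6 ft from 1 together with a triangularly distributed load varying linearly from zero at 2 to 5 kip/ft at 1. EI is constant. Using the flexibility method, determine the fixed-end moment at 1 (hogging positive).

M_1 = 59.34 kip·ft

Take the two fixed-end moments M_1, M_2 as redundants; the released structure is the simple span 12.
End rotations of the released simple span under the applied load (×1/EI):
  at 1: point load 33.2 at a = 4.6: Pab(L + b)/(6LEI) = 175.6/EI
  at 2: point load 33.2 at a = 4.6: Pab(L + a)/(6LEI) = 175.6/EI
  at 1: triangular load, peak 5: w₀L³/(45EI) = 86.52/EI
  at 2: triangular load, peak 5: 7w₀L³/(360EI) = 75.71/EI
  θ_10 = 262.1/EI,  θ_20 = 251.3/EI
Flexibility coefficients: a unit moment at one end gives L/(3EI) there and L/(6EI) at the far end, so f₁₁ = f₂₂ = 3.067/EI and f₁₂ = f₂₁ = 1.533/EI.
Compatibility — zero rotation at each built-in end:
  3.067 M_1 + 1.533 M_2 = 262.1
  1.533 M_1 + 3.067 M_2 = 251.3
Solving the pair gives M_1 = 59.34 kip·ft and M_2 = 52.29 kip·ft (hogging).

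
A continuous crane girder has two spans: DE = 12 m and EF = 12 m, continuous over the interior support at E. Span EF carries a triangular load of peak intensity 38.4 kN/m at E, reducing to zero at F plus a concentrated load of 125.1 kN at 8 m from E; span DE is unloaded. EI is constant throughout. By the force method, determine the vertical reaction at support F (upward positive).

R_F = 135.6 kN

Insert a hinge at E; M_E is the redundant, and each span becomes simply supported.
End slopes at the hinge E, treating each span as simply supported:
  span EF: triangular load, peak 38.4: w₀L³/(45EI) = 1475/EI
  span EF: point load 125.1 at a = 8: Pab(L + b)/(6LEI) = 889.6/EI
  relative rotation θ_0 = (0 + 2364)/EI = 2364/EI
A unit hogging moment at E produces rotation L₁/(3EI) + L₂/(3EI) = 8/EI.
Slope continuity at E: θ_0 = M_E·8/EI, so M_E = 2364/8 = 295.5 kN·m (hogging).
Span EF, ΣM about F: R_E^{EF}·12 = 2344 + 295.5, so R_E^{EF} = 219.9 kN and R_F = 355.5 − 219.9 = 135.6 kN.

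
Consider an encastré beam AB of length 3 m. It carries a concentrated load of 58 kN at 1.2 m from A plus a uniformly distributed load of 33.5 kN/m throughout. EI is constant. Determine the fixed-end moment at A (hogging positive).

M_A = 50.18 kN·m

Take the two fixed-end moments M_A, M_B as redundants; the released structure is the simple span AB.
End rotations of the released simple span under the applied load (×1/EI):
  at A: point load 58 at a = 1.2: Pab(L + b)/(6LEI) = 33.41/EI
  at B: point load 58 at a = 1.2: Pab(L + a)/(6LEI) = 29.23/EI
  at A: UDL 33.5: wL³/(24EI) = 37.69/EI
  at B: UDL 33.5: wL³/(24EI) = 37.69/EI
  θ_A0 = 71.1/EI,  θ_B0 = 66.92/EI
Flexibility coefficients: a unit moment at one end gives L/(3EI) there and L/(6EI) at the far end, so f₁₁ = f₂₂ = 1/EI and f₁₂ = f₂₁ = 0.5/EI.
Compatibility — zero rotation at each built-in end:
  1 M_A + 0.5 M_B = 71.1
  0.5 M_A + 1 M_B = 66.92
Solving the pair gives M_A = 50.18 kN·m and M_B = 41.83 kN·m (hogging).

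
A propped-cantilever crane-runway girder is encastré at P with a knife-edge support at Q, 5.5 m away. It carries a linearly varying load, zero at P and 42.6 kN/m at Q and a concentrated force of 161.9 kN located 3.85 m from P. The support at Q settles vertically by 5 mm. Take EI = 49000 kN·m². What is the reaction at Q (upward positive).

Release the roller at Q. Primary structure: cantilever fixed at P.
Downward deflection at the released point Q due to the loads:
  triangular load, peak 42.6 at the free end: 11w₀L⁴/(120EI) = 3573/EI
  point load 161.9 at a = 3.85: Pa²(3L − a)/(6EI) = 5059/EI
  δ_0 = 8633/EI
Flexibility coefficient — unit upward force at Q: δ_{QQ} = L³/(3EI) = 55.46/EI.
With EI = 49000 kN·m²: δ_0 = 0.17618 m and δ_{QQ} = 0.001132 m/kN.
Compatibility — the beam at Q must follow the support down by 0.005 m: δ_0 − R_Q·δ_{QQ} = 0.005, so R_Q = (0.17618 − 0.005)/0.001132 = 151.2 kN.

R_Q = 151.2 kN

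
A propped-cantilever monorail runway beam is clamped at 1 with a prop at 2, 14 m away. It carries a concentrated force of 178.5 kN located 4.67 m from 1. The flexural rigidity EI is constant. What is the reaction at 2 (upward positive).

R_2 = 26.48 kN

Take the reaction at 2 as the redundant and release it; the primary structure is a cantilever fixed at 1.
Downward deflection at the released point 2 due to the loads:
  point load 178.5 at a = 4.67: Pa²(3L − a)/(6EI) = 24220/EI
Tip deflection under a unit load at 2: L³/(3EI) = 914.7/EI.
Compatibility at 2: δ_0 − R_2·δ_{22} = 0, so R_2 = 24220/914.7 = 26.48 kN.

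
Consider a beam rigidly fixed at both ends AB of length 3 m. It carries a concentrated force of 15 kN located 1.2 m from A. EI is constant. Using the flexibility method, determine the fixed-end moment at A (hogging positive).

M_A = 6.48 kN·m

Take the two fixed-end moments M_A, M_B as redundants; the released structure is the simple span AB.
Simple-span end rotations at A and B under the given loads:
  at A: point load 15 at a = 1.2: Pab(L + b)/(6LEI) = 8.64/EI
  at B: point load 15 at a = 1.2: Pab(L + a)/(6LEI) = 7.56/EI
  θ_A0 = 8.64/EI,  θ_B0 = 7.56/EI
Flexibility coefficients: a unit moment at one end gives L/(3EI) there and L/(6EI) at the far end, so f₁₁ = f₂₂ = 1/EI and f₁₂ = f₂₁ = 0.5/EI.
Compatibility — zero rotation at each built-in end:
  1 M_A + 0.5 M_B = 8.64
  0.5 M_A + 1 M_B = 7.56
Solving the pair gives M_A = 6.48 kN·m and M_B = 4.32 kN·m (hogging).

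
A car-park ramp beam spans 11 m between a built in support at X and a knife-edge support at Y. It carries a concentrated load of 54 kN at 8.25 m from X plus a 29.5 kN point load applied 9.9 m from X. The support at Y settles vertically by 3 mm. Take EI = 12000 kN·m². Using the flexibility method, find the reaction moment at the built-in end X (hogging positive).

Take the reaction at Y as the redundant and release it; the primary structure is a cantilever fixed at X.
Downward deflection at the released point Y due to the loads:
  point load 54 at a = 8.25: Pa²(3L − a)/(6EI) = 15161/EI
  point load 29.5 at a = 9.9: Pa²(3L − a)/(6EI) = 11131/EI
  δ_0 = 26292/EI
Flexibility coefficient — unit upward force at Y: δ_{YY} = L³/(3EI) = 443.7/EI.
With EI = 12000 kN·m²: δ_0 = 2.191 m and δ_{YY} = 0.036972 m/kN.
Compatibility — the beam at Y must follow the support down by 0.003 m: δ_0 − R_Y·δ_{YY} = 0.003, so R_Y = (2.191 − 0.003)/0.036972 = 59.18 kN.
Moment equilibrium about X: M_X = Σ(load moments about X) − R_Y·L = 737.5 − 59.18×11 = 86.56 kN·m.

M_X = 86.56 kN·m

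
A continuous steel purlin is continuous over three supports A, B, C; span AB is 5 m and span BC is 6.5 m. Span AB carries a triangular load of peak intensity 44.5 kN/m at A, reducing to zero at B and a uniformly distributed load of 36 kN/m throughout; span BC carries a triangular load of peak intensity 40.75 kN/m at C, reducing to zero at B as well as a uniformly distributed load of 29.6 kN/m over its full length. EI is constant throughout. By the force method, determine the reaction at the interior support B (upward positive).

Release continuity at B by inserting a hinge; the redundant is the internal moment M_B. The primary structure is two simply-supported spans AB and BC.
End slopes at the hinge B, treating each span as simply supported:
  span AB: triangular load, peak 44.5: 7w₀L³/(360EI) = 108.2/EI
  span AB: UDL 36: wL³/(24EI) = 187.5/EI
  span BC: triangular load, peak 40.75: 7w₀L³/(360EI) = 217.6/EI
  span BC: UDL 29.6: wL³/(24EI) = 338.7/EI
  relative rotation θ_0 = (295.7 + 556.3)/EI = 852/EI
A unit hogging moment at B produces rotation L₁/(3EI) + L₂/(3EI) = 3.833/EI.
Slope continuity at B: θ_0 = M_B·3.833/EI, so M_B = 852/3.833 = 222.3 kN·m (hogging).
Span AB, ΣM about A with M_B applied at B: R_B^{AB}·5 = 635.4 + 222.3, so R_B^{AB} = 171.5 kN and R_A = 291.2 − 171.5 = 119.7 kN.
Span BC, ΣM about C: R_B^{BC}·6.5 = 912.2 + 222.3, so R_B^{BC} = 174.5 kN and R_C = 324.8 − 174.5 = 150.3 kN.
R_B = 171.5 + 174.5 = 346.1 kN.

R_B = 346.1 kN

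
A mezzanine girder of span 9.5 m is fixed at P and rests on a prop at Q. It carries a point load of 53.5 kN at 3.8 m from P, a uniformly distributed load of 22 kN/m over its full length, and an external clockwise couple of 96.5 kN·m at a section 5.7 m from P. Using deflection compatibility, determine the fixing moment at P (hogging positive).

Remove the prop at Q; the released (primary) structure is a cantilever built in at P.
Deflection at Q on the released cantilever, summing each load's contribution:
  point load 53.5 at a = 3.8: Pa²(3L − a)/(6EI) = 3180/EI
  UDL 22: wL⁴/(8EI) = 22399/EI
  clockwise couple 96.5 at a = 5.7: M₀a(2L − a)/(2EI) = 3658/EI
  δ_0 = 29237/EI
Tip deflection under a unit load at Q: L³/(3EI) = 285.8/EI.
The prop prevents deflection at Q: R_Q = δ_0/δ_{QQ} = 29237/285.8 = 102.3 kN.
Moment equilibrium about P: M_P = Σ(load moments about P) − R_Q·L = 1293 − 102.3×9.5 = 320.7 kN·m.

M_P = 320.7 kN·m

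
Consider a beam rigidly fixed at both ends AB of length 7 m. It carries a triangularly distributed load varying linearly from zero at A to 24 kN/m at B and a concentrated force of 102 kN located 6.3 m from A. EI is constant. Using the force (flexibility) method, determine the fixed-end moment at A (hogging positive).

Release both end moments; the primary structure is a simply-supported span AB with redundants M_A and M_B.
End rotations of the released simple span under the applied load (×1/EI):
  at A: triangular load, peak 24: 7w₀L³/(360EI) = 160.1/EI
  at B: triangular load, peak 24: w₀L³/(45EI) = 182.9/EI
  at A: point load 102 at a = 6.3: Pab(L + b)/(6LEI) = 82.47/EI
  at B: point load 102 at a = 6.3: Pab(L + a)/(6LEI) = 142.4/EI
  θ_A0 = 242.5/EI,  θ_B0 = 325.4/EI
Flexibility coefficients: a unit moment at one end gives L/(3EI) there and L/(6EI) at the far end, so f₁₁ = f₂₂ = 2.333/EI and f₁₂ = f₂₁ = 1.167/EI.
Compatibility — zero rotation at each built-in end:
  2.333 M_A + 1.167 M_B = 242.5
  1.167 M_A + 2.333 M_B = 325.4
Solving the pair gives M_A = 45.63 kN·m and M_B = 116.6 kN·m (hogging).

M_A = 45.63 kN·m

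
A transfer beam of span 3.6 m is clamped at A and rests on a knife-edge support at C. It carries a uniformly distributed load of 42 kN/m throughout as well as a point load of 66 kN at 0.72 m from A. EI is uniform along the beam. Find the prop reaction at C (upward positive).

R_C = 60.4 kN

Release the roller at C. Primary structure: cantilever fixed at A.
Deflection at C on the released cantilever, summing each load's contribution:
  UDL 42: wL⁴/(8EI) = 881.8/EI
  point load 66 at a = 0.72: Pa²(3L − a)/(6EI) = 57.48/EI
  δ_0 = 939.3/EI
Flexibility coefficient — unit upward force at C: δ_{CC} = L³/(3EI) = 15.55/EI.
Compatibility at C: δ_0 − R_C·δ_{CC} = 0, so R_C = 939.3/15.55 = 60.4 kN.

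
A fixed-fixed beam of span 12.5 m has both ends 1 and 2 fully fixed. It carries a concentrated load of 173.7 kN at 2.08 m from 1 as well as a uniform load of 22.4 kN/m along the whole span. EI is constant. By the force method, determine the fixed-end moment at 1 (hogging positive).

M_1 = 542.7 kN·m

Release both end moments; the primary structure is a simply-supported span 12 with redundants M_1 and M_2.
On the primary (simply-supported) span, the end slopes from the loading are:
  at 1: point load 173.7 at a = 2.08: Pab(L + b)/(6LEI) = 1150/EI
  at 2: point load 173.7 at a = 2.08: Pab(L + a)/(6LEI) = 731.9/EI
  at 1: UDL 22.4: wL³/(24EI) = 1823/EI
  at 2: UDL 22.4: wL³/(24EI) = 1823/EI
  θ_10 = 2973/EI,  θ_20 = 2555/EI
Flexibility coefficients: a unit moment at one end gives L/(3EI) there and L/(6EI) at the far end, so f₁₁ = f₂₂ = 4.167/EI and f₁₂ = f₂₁ = 2.083/EI.
Compatibility — zero rotation at each built-in end:
  4.167 M_1 + 2.083 M_2 = 2973
  2.083 M_1 + 4.167 M_2 = 2555
Solving the pair gives M_1 = 542.7 kN·m and M_2 = 341.8 kN·m (hogging).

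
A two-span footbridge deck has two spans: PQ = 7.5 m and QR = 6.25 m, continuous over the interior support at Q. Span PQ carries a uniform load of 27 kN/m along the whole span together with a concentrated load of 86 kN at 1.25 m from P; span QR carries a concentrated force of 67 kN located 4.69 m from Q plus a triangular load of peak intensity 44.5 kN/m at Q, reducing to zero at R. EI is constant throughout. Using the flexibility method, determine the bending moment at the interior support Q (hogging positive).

Release continuity at Q by inserting a hinge; the redundant is the internal moment M_Q. The primary structure is two simply-supported spans PQ and QR.
Rotations at Q on the released spans (each span's end-slope, ×1/EI):
  span PQ: UDL 27: wL³/(24EI) = 474.6/EI
  span PQ: point load 86 at a = 1.25: Pab(L + a)/(6LEI) = 130.6/EI
  span QR: point load 67 at a = 4.69: Pab(L + b)/(6LEI) = 102.1/EI
  span QR: triangular load, peak 44.5: w₀L³/(45EI) = 241.4/EI
  relative rotation θ_0 = (605.3 + 343.5)/EI = 948.8/EI
A unit hogging moment at Q produces rotation L₁/(3EI) + L₂/(3EI) = 4.583/EI.
Slope continuity at Q: θ_0 = M_Q·4.583/EI, so M_Q = 948.8/4.583 = 207 kN·m (hogging).

M_Q = 207 kN·m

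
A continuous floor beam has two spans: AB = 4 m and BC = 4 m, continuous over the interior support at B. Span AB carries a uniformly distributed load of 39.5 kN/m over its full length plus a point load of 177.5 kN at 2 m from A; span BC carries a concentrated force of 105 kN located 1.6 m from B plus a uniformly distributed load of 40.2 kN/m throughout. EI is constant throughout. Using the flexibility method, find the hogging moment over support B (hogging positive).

M_B = 186.6 kN·m

Insert a hinge at B; M_B is the redundant, and each span becomes simply supported.
Rotations at B on the released spans (each span's end-slope, ×1/EI):
  span AB: UDL 39.5: wL³/(24EI) = 105.3/EI
  span AB: point load 177.5 at a = 2: Pab(L + a)/(6LEI) = 177.5/EI
  span BC: point load 105 at a = 1.6: Pab(L + b)/(6LEI) = 107.5/EI
  span BC: UDL 40.2: wL³/(24EI) = 107.2/EI
  relative rotation θ_0 = (282.8 + 214.7)/EI = 497.6/EI
A unit hogging moment at B produces rotation L₁/(3EI) + L₂/(3EI) = 2.667/EI.
Slope continuity at B: θ_0 = M_B·2.667/EI, so M_B = 497.6/2.667 = 186.6 kN·m (hogging).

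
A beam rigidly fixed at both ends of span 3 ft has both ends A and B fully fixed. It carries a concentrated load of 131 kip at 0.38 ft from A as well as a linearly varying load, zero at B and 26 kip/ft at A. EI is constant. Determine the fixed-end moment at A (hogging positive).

Take the two fixed-end moments M_A, M_B as redundants; the released structure is the simple span AB.
On the primary (simply-supported) span, the end slopes from the loading are:
  at A: point load 131 at a = 0.38: Pab(L + b)/(6LEI) = 40.72/EI
  at B: point load 131 at a = 0.38: Pab(L + a)/(6LEI) = 24.49/EI
  at A: triangular load, peak 26: w₀L³/(45EI) = 15.6/EI
  at B: triangular load, peak 26: 7w₀L³/(360EI) = 13.65/EI
  θ_A0 = 56.32/EI,  θ_B0 = 38.14/EI
Flexibility coefficients: a unit moment at one end gives L/(3EI) there and L/(6EI) at the far end, so f₁₁ = f₂₂ = 1/EI and f₁₂ = f₂₁ = 0.5/EI.
Compatibility — zero rotation at each built-in end:
  1 M_A + 0.5 M_B = 56.32
  0.5 M_A + 1 M_B = 38.14
Solving the pair gives M_A = 49.67 kip·ft and M_B = 13.31 kip·ft (hogging).

M_A = 49.67 kip·ft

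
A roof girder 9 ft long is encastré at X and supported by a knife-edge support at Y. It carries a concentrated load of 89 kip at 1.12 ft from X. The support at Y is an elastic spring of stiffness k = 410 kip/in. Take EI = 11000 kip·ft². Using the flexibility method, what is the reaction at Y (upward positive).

Release the roller at Y. Primary structure: cantilever fixed at X.
Primary-structure tip deflection at Y by superposition:
  point load 89 at a = 1.12: Pa²(3L − a)/(6EI) = 481.5/EI
Flexibility coefficient — unit upward force at Y: δ_{YY} = L³/(3EI) = 243/EI.
With EI = 11000 kip·ft²: δ_0 = 0.043777 ft and δ_{YY} = 0.022091 ft/kip.
Compatibility — the spring shortens by R_Y/k under the reaction it provides: δ_0 − R_Y·δ_{YY} = R_Y/k. With 1/k = 1/(410×12) ft/kip = 0.000203 ft/kip, R_Y = δ_0 / (δ_{YY} + 1/k) = 0.043777 / (0.022091 + 0.000203) = 1.964 kip.

R_Y = 1.964 kip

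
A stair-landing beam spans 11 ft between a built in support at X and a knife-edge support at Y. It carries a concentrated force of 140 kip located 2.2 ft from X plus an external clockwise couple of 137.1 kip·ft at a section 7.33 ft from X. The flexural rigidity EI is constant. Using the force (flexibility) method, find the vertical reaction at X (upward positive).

R_X = 115.5 kip

Release the roller at Y. Primary structure: cantilever fixed at X.
Primary-structure tip deflection at Y by superposition:
  point load 140 at a = 2.2: Pa²(3L − a)/(6EI) = 3478/EI
  clockwise couple 137.1 at a = 7.33: M₀a(2L − a)/(2EI) = 7371/EI
  δ_0 = 10850/EI
Tip deflection under a unit load at Y: L³/(3EI) = 443.7/EI.
Compatibility at Y: δ_0 − R_Y·δ_{YY} = 0, so R_Y = 10850/443.7 = 24.45 kip.
Vertical equilibrium: R_X = ΣP − R_Y = 140 − 24.45 = 115.5 kip.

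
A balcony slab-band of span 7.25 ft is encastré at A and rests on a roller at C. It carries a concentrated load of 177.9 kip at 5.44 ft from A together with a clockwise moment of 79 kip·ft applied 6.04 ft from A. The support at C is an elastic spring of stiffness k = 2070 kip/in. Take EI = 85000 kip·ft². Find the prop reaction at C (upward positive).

R_C = 125.2 kip

Take the reaction at C as the redundant and release it; the primary structure is a cantilever fixed at A.
Deflection at C on the released cantilever, summing each load's contribution:
  point load 177.9 at a = 5.44: Pa²(3L − a)/(6EI) = 14311/EI
  clockwise couple 79 at a = 6.04: M₀a(2L − a)/(2EI) = 2018/EI
  δ_0 = 16330/EI
Tip deflection under a unit load at C: L³/(3EI) = 127/EI.
With EI = 85000 kip·ft²: δ_0 = 0.19211 ft and δ_{CC} = 0.001494 ft/kip.
Compatibility — the spring shortens by R_C/k under the reaction it provides: δ_0 − R_C·δ_{CC} = R_C/k. With 1/k = 1/(2070×12) ft/kip = 0.00004 ft/kip, R_C = δ_0 / (δ_{CC} + 1/k) = 0.19211 / (0.001494 + 0.00004) = 125.2 kip.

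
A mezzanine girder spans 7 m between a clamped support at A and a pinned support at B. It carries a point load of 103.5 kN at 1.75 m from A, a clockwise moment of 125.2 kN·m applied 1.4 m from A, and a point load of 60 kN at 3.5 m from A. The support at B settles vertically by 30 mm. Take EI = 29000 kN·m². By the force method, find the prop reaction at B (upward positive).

R_B = 29.69 kN

Release the roller at B. Primary structure: cantilever fixed at A.
Free-end deflection of the primary structure under the applied loading (downward +):
  point load 103.5 at a = 1.75: Pa²(3L − a)/(6EI) = 1017/EI
  clockwise couple 125.2 at a = 1.4: M₀a(2L − a)/(2EI) = 1104/EI
  point load 60 at a = 3.5: Pa²(3L − a)/(6EI) = 2144/EI
  δ_0 = 4265/EI
Flexibility coefficient — unit upward force at B: δ_{BB} = L³/(3EI) = 114.3/EI.
With EI = 29000 kN·m²: δ_0 = 0.14707 m and δ_{BB} = 0.003943 m/kN.
Compatibility — the beam at B must follow the support down by 0.03 m: δ_0 − R_B·δ_{BB} = 0.03, so R_B = (0.14707 − 0.03)/0.003943 = 29.69 kN.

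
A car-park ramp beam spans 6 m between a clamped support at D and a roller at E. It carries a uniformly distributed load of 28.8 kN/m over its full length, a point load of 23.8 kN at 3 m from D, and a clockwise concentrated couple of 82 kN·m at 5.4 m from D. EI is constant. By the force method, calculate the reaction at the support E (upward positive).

R_E = 92.53 kN

Remove the prop at E; the released (primary) structure is a cantilever built in at D.
Deflection at E on the released cantilever, summing each load's contribution:
  UDL 28.8: wL⁴/(8EI) = 4666/EI
  point load 23.8 at a = 3: Pa²(3L − a)/(6EI) = 535.5/EI
  clockwise couple 82 at a = 5.4: M₀a(2L − a)/(2EI) = 1461/EI
  δ_0 = 6662/EI
Flexibility coefficient — unit upward force at E: δ_{EE} = L³/(3EI) = 72/EI.
The prop prevents deflection at E: R_E = δ_0/δ_{EE} = 6662/72 = 92.53 kN.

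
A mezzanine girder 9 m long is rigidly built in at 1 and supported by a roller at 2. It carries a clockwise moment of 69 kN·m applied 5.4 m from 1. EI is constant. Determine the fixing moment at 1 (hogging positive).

M_1 = -17.94 kN·m

Release the roller at 2. Primary structure: cantilever fixed at 1.
Primary-structure tip deflection at 2 by superposition:
  clockwise couple 69 at a = 5.4: M₀a(2L − a)/(2EI) = 2347/EI
Flexibility coefficient — unit upward force at 2: δ_{22} = L³/(3EI) = 243/EI.
The prop prevents deflection at 2: R_2 = δ_0/δ_{22} = 2347/243 = 9.66 kN.
Moment equilibrium about 1: M_1 = Σ(load moments about 1) − R_2·L = 69 − 9.66×9 = -17.94 kN·m.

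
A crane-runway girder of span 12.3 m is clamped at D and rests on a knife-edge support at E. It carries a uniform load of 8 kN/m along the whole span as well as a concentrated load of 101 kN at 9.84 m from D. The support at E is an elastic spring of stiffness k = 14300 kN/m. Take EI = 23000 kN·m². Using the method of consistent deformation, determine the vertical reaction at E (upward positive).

R_E = 107.7 kN

Remove the prop at E; the released (primary) structure is a cantilever built in at D.
Deflection at E on the released cantilever, summing each load's contribution:
  UDL 8: wL⁴/(8EI) = 22889/EI
  point load 101 at a = 9.84: Pa²(3L − a)/(6EI) = 44105/EI
  δ_0 = 66994/EI
Flexibility coefficient — unit upward force at E: δ_{EE} = L³/(3EI) = 620.3/EI.
With EI = 23000 kN·m²: δ_0 = 2.9128 m and δ_{EE} = 0.026969 m/kN.
Compatibility — the spring shortens by R_E/k under the reaction it provides: δ_0 − R_E·δ_{EE} = R_E/k. With 1/k = 0.00007 m/kN, R_E = δ_0 / (δ_{EE} + 1/k) = 2.9128 / (0.026969 + 0.00007) = 107.7 kN.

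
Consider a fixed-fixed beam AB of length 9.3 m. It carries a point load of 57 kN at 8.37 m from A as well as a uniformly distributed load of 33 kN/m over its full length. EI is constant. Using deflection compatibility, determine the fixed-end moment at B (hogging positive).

Take the two fixed-end moments M_A, M_B as redundants; the released structure is the simple span AB.
End rotations of the released simple span under the applied load (×1/EI):
  at A: point load 57 at a = 8.37: Pab(L + b)/(6LEI) = 81.34/EI
  at B: point load 57 at a = 8.37: Pab(L + a)/(6LEI) = 140.5/EI
  at A: UDL 33: wL³/(24EI) = 1106/EI
  at B: UDL 33: wL³/(24EI) = 1106/EI
  θ_A0 = 1187/EI,  θ_B0 = 1246/EI
Flexibility coefficients: a unit moment at one end gives L/(3EI) there and L/(6EI) at the far end, so f₁₁ = f₂₂ = 3.1/EI and f₁₂ = f₂₁ = 1.55/EI.
Compatibility — zero rotation at each built-in end:
  3.1 M_A + 1.55 M_B = 1187
  1.55 M_A + 3.1 M_B = 1246
Solving the pair gives M_A = 242.6 kN·m and M_B = 280.8 kN·m (hogging).

M_B = 280.8 kN·m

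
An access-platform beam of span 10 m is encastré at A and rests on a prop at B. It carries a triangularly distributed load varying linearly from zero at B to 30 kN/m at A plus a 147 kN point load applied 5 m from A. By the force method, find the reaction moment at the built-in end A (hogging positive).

Choose R_B as the redundant. The primary structure is the cantilever fixed at A.
Free-end deflection of the primary structure under the applied loading (downward +):
  triangular load, peak 30 at the fixed end: w₀L⁴/(30EI) = 10000/EI
  point load 147 at a = 5: Pa²(3L − a)/(6EI) = 15312/EI
  δ_0 = 25312/EI
Flexibility coefficient — unit upward force at B: δ_{BB} = L³/(3EI) = 333.3/EI.
Compatibility at B: δ_0 − R_B·δ_{BB} = 0, so R_B = 25312/333.3 = 75.94 kN.
Moment equilibrium about A: M_A = Σ(load moments about A) − R_B·L = 1235 − 75.94×10 = 475.6 kN·m.

M_A = 475.6 kN·m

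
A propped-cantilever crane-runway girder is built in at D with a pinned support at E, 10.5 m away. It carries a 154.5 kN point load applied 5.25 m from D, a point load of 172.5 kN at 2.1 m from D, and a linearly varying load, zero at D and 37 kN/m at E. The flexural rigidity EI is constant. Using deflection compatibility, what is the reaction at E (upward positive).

R_E = 164.8 kN

Take the reaction at E as the redundant and release it; the primary structure is a cantilever fixed at D.
Downward deflection at the released point E due to the loads:
  point load 154.5 at a = 5.25: Pa²(3L − a)/(6EI) = 18631/EI
  point load 172.5 at a = 2.1: Pa²(3L − a)/(6EI) = 3728/EI
  triangular load, peak 37 at the free end: 11w₀L⁴/(120EI) = 41226/EI
  δ_0 = 63584/EI
Flexibility coefficient — unit upward force at E: δ_{EE} = L³/(3EI) = 385.9/EI.
The prop prevents deflection at E: R_E = δ_0/δ_{EE} = 63584/385.9 = 164.8 kN.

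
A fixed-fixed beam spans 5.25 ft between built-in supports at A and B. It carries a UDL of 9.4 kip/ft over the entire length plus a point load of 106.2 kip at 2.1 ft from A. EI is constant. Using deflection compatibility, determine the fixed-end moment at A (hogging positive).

M_A = 101.9 kip·ft

Release both end moments; the primary structure is a simply-supported span AB with redundants M_A and M_B.
End rotations of the released simple span under the applied load (×1/EI):
  at A: UDL 9.4: wL³/(24EI) = 56.68/EI
  at B: UDL 9.4: wL³/(24EI) = 56.68/EI
  at A: point load 106.2 at a = 2.1: Pab(L + b)/(6LEI) = 187.3/EI
  at B: point load 106.2 at a = 2.1: Pab(L + a)/(6LEI) = 163.9/EI
  θ_A0 = 244/EI,  θ_B0 = 220.6/EI
Flexibility coefficients: a unit moment at one end gives L/(3EI) there and L/(6EI) at the far end, so f₁₁ = f₂₂ = 1.75/EI and f₁₂ = f₂₁ = 0.875/EI.
Compatibility — zero rotation at each built-in end:
  1.75 M_A + 0.875 M_B = 244
  0.875 M_A + 1.75 M_B = 220.6
Solving the pair gives M_A = 101.9 kip·ft and M_B = 75.12 kip·ft (hogging).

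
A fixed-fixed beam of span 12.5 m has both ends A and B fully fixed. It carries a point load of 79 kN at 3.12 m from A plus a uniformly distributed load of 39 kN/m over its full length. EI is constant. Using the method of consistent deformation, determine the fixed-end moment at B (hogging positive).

M_B = 554 kN·m

Take the two fixed-end moments M_A, M_B as redundants; the released structure is the simple span AB.
Simple-span end rotations at A and B under the given loads:
  at A: point load 79 at a = 3.12: Pab(L + b)/(6LEI) = 674.5/EI
  at B: point load 79 at a = 3.12: Pab(L + a)/(6LEI) = 481.5/EI
  at A: UDL 39: wL³/(24EI) = 3174/EI
  at B: UDL 39: wL³/(24EI) = 3174/EI
  θ_A0 = 3848/EI,  θ_B0 = 3655/EI
Flexibility coefficients: a unit moment at one end gives L/(3EI) there and L/(6EI) at the far end, so f₁₁ = f₂₂ = 4.167/EI and f₁₂ = f₂₁ = 2.083/EI.
Compatibility — zero rotation at each built-in end:
  4.167 M_A + 2.083 M_B = 3848
  2.083 M_A + 4.167 M_B = 3655
Solving the pair gives M_A = 646.6 kN·m and M_B = 554 kN·m (hogging).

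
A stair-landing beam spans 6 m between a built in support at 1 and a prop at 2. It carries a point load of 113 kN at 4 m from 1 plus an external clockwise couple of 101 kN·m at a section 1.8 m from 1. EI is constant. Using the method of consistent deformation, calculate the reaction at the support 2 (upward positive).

Remove the prop at 2; the released (primary) structure is a cantilever built in at 1.
Free-end deflection of the primary structure under the applied loading (downward +):
  point load 113 at a = 4: Pa²(3L − a)/(6EI) = 4219/EI
  clockwise couple 101 at a = 1.8: M₀a(2L − a)/(2EI) = 927.2/EI
  δ_0 = 5146/EI
Flexibility coefficient — unit upward force at 2: δ_{22} = L³/(3EI) = 72/EI.
Compatibility at 2: δ_0 − R_2·δ_{22} = 0, so R_2 = 5146/72 = 71.47 kN.

R_2 = 71.47 kN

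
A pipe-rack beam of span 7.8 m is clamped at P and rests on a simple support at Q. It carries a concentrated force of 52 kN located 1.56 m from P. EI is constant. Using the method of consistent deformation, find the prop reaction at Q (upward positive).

R_Q = 2.912 kN

Choose R_Q as the redundant. The primary structure is the cantilever fixed at P.
Free-end deflection of the primary structure under the applied loading (downward +):
  point load 52 at a = 1.56: Pa²(3L − a)/(6EI) = 460.6/EI
Tip deflection under a unit load at Q: L³/(3EI) = 158.2/EI.
Compatibility at Q: δ_0 − R_Q·δ_{QQ} = 0, so R_Q = 460.6/158.2 = 2.912 kN.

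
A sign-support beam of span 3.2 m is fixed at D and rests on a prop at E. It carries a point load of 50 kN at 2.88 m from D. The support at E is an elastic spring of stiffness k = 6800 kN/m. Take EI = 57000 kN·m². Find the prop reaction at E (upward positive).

Remove the prop at E; the released (primary) structure is a cantilever built in at D.
Deflection at E on the released cantilever, summing each load's contribution:
  point load 50 at a = 2.88: Pa²(3L − a)/(6EI) = 464.5/EI
Tip deflection under a unit load at E: L³/(3EI) = 10.92/EI.
With EI = 57000 kN·m²: δ_0 = 0.008149 m and δ_{EE} = 0.000192 m/kN.
Compatibility — the spring shortens by R_E/k under the reaction it provides: δ_0 − R_E·δ_{EE} = R_E/k. With 1/k = 0.000147 m/kN, R_E = δ_0 / (δ_{EE} + 1/k) = 0.008149 / (0.000192 + 0.000147) = 24.06 kN.

R_E = 24.06 kN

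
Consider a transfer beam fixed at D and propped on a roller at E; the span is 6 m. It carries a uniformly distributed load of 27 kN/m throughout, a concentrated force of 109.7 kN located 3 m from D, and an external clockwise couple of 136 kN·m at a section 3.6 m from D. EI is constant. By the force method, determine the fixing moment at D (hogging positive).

M_D = 209.6 kN·m

Remove the prop at E; the released (primary) structure is a cantilever built in at D.
Primary-structure tip deflection at E by superposition:
  UDL 27: wL⁴/(8EI) = 4374/EI
  point load 109.7 at a = 3: Pa²(3L − a)/(6EI) = 2468/EI
  clockwise couple 136 at a = 3.6: M₀a(2L − a)/(2EI) = 2056/EI
  δ_0 = 8899/EI
Flexibility coefficient — unit upward force at E: δ_{EE} = L³/(3EI) = 72/EI.
Compatibility at E: δ_0 − R_E·δ_{EE} = 0, so R_E = 8899/72 = 123.6 kN.
Moment equilibrium about D: M_D = Σ(load moments about D) − R_E·L = 951.1 − 123.6×6 = 209.6 kN·m.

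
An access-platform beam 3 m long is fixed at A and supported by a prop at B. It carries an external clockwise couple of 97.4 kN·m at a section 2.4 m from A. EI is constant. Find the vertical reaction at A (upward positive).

R_A = -46.75 kN

Remove the prop at B; the released (primary) structure is a cantilever built in at A.
Primary-structure tip deflection at B by superposition:
  clockwise couple 97.4 at a = 2.4: M₀a(2L − a)/(2EI) = 420.8/EI
Tip deflection under a unit load at B: L³/(3EI) = 9/EI.
Compatibility at B: δ_0 − R_B·δ_{BB} = 0, so R_B = 420.8/9 = 46.75 kN.
Vertical equilibrium: R_A = ΣP − R_B = 0 − 46.75 = -46.75 kN.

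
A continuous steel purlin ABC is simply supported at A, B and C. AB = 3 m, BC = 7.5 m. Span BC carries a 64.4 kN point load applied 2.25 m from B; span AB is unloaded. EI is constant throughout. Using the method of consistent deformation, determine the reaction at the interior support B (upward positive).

R_B = 73.82 kN

Release continuity at B by inserting a hinge; the redundant is the internal moment M_B. The primary structure is two simply-supported spans AB and BC.
Discontinuity in slope at B on the released structure — sum the simple-span end rotations:
  span BC: point load 64.4 at a = 2.25: Pab(L + b)/(6LEI) = 215.5/EI
  relative rotation θ_0 = (0 + 215.5)/EI = 215.5/EI
A unit hogging moment at B produces rotation L₁/(3EI) + L₂/(3EI) = 3.5/EI.
Slope continuity at B: θ_0 = M_B·3.5/EI, so M_B = 215.5/3.5 = 61.58 kN·m (hogging).
Span AB, ΣM about A with M_B applied at B: R_B^{AB}·3 = 0 + 61.58, so R_B^{AB} = 20.53 kN and R_A = 0 − 20.53 = -20.53 kN.
Span BC, ΣM about C: R_B^{BC}·7.5 = 338.1 + 61.58, so R_B^{BC} = 53.29 kN and R_C = 64.4 − 53.29 = 11.11 kN.
R_B = 20.53 + 53.29 = 73.82 kN.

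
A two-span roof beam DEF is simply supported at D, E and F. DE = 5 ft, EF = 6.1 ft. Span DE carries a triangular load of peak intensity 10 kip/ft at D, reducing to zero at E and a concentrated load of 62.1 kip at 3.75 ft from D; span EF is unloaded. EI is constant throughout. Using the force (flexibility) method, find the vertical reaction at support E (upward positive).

Release continuity at E by inserting a hinge; the redundant is the internal moment M_E. The primary structure is two simply-supported spans DE and EF.
Rotations at E on the released spans (each span's end-slope, ×1/EI):
  span DE: triangular load, peak 10: 7w₀L³/(360EI) = 24.31/EI
  span DE: point load 62.1 at a = 3.75: Pab(L + a)/(6LEI) = 84.9/EI
  relative rotation θ_0 = (109.2 + 0)/EI = 109.2/EI
A unit hogging moment at E produces rotation L₁/(3EI) + L₂/(3EI) = 3.7/EI.
Slope continuity at E: θ_0 = M_E·3.7/EI, so M_E = 109.2/3.7 = 29.52 kip·ft (hogging).
Span DE, ΣM about D with M_E applied at E: R_E^{DE}·5 = 274.5 + 29.52, so R_E^{DE} = 60.81 kip and R_D = 87.1 − 60.81 = 26.29 kip.
Span EF, ΣM about F: R_E^{EF}·6.1 = 0 + 29.52, so R_E^{EF} = 4.839 kip and R_F = 0 − 4.839 = -4.839 kip.
R_E = 60.81 + 4.839 = 65.65 kip.

R_E = 65.65 kip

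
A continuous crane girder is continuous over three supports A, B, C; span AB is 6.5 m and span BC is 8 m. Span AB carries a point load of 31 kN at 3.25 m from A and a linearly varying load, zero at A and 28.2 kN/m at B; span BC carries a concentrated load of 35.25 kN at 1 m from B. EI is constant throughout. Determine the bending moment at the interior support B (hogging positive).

Insert a hinge at B; M_B is the redundant, and each span becomes simply supported.
Discontinuity in slope at B on the released structure — sum the simple-span end rotations:
  span AB: point load 31 at a = 3.25: Pab(L + a)/(6LEI) = 81.86/EI
  span AB: triangular load, peak 28.2: w₀L³/(45EI) = 172.1/EI
  span BC: point load 35.25 at a = 1: Pab(L + b)/(6LEI) = 77.11/EI
  relative rotation θ_0 = (254 + 77.11)/EI = 331.1/EI
A unit hogging moment at B produces rotation L₁/(3EI) + L₂/(3EI) = 4.833/EI.
Compatibility: M_B·(L₁+L₂)/(3EI) = θ_0, giving M_B = 68.5 kN·m (hogging).

M_B = 68.5 kN·m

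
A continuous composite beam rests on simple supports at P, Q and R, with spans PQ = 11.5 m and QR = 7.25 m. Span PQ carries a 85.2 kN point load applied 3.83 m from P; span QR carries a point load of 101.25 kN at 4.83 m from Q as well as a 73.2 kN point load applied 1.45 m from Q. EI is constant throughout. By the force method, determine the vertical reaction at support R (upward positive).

R_R = 59.94 kN

Take M_Q as the redundant. Released structure: two simple spans PQ and QR with a hinge at Q.
End slopes at the hinge Q, treating each span as simply supported:
  span PQ: point load 85.2 at a = 3.83: Pab(L + a)/(6LEI) = 556.1/EI
  span QR: point load 101.25 at a = 4.83: Pab(L + b)/(6LEI) = 263.1/EI
  span QR: point load 73.2 at a = 1.45: Pab(L + b)/(6LEI) = 184.7/EI
  relative rotation θ_0 = (556.1 + 447.8)/EI = 1004/EI
A unit hogging moment at Q produces rotation L₁/(3EI) + L₂/(3EI) = 6.25/EI.
Compatibility: M_Q·(L₁+L₂)/(3EI) = θ_0, giving M_Q = 160.6 kN·m (hogging).
Span QR, ΣM about R: R_Q^{QR}·7.25 = 669.6 + 160.6, so R_Q^{QR} = 114.5 kN and R_R = 174.4 − 114.5 = 59.94 kN.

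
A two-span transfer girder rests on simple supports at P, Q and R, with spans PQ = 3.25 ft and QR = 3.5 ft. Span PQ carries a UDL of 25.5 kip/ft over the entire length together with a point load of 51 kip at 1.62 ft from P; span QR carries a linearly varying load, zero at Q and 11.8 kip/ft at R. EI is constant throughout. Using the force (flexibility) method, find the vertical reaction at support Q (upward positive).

R_Q = 94.83 kip

Take M_Q as the redundant. Released structure: two simple spans PQ and QR with a hinge at Q.
Rotations at Q on the released spans (each span's end-slope, ×1/EI):
  span PQ: UDL 25.5: wL³/(24EI) = 36.47/EI
  span PQ: point load 51 at a = 1.62: Pab(L + a)/(6LEI) = 33.63/EI
  span QR: triangular load, peak 11.8: 7w₀L³/(360EI) = 9.837/EI
  relative rotation θ_0 = (70.11 + 9.837)/EI = 79.94/EI
A unit hogging moment at Q produces rotation L₁/(3EI) + L₂/(3EI) = 2.25/EI.
Slope continuity at Q: θ_0 = M_Q·2.25/EI, so M_Q = 79.94/2.25 = 35.53 kip·ft (hogging).
Span PQ, ΣM about P with M_Q applied at Q: R_Q^{PQ}·3.25 = 217.3 + 35.53, so R_Q^{PQ} = 77.79 kip and R_P = 133.9 − 77.79 = 56.08 kip.
Span QR, ΣM about R: R_Q^{QR}·3.5 = 24.09 + 35.53, so R_Q^{QR} = 17.03 kip and R_R = 20.65 − 17.03 = 3.615 kip.
R_Q = 77.79 + 17.03 = 94.83 kip.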